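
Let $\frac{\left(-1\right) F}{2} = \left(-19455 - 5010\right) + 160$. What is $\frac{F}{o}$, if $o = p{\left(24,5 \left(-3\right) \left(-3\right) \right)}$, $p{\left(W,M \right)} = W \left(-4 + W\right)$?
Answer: $\frac{4861}{48} \approx 101.27$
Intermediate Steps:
$F = 48610$ ($F = - 2 \left(\left(-19455 - 5010\right) + 160\right) = - 2 \left(-24465 + 160\right) = \left(-2\right) \left(-24305\right) = 48610$)
$o = 480$ ($o = 24 \left(-4 + 24\right) = 24 \cdot 20 = 480$)
$\frac{F}{o} = \frac{48610}{480} = 48610 \cdot \frac{1}{480} = \frac{4861}{48}$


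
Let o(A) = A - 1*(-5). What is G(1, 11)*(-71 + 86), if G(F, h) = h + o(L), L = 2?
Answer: 270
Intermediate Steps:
o(A) = 5 + A (o(A) = A + 5 = 5 + A)
G(F, h) = 7 + h (G(F, h) = h + (5 + 2) = h + 7 = 7 + h)
G(1, 11)*(-71 + 86) = (7 + 11)*(-71 + 86) = 18*15 = 270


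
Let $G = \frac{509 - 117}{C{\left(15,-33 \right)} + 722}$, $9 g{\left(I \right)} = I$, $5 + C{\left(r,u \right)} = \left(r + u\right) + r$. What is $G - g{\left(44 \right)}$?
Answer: $- \frac{664}{153} \approx -4.3399$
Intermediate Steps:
$C{\left(r,u \right)} = -5 + u + 2 r$ ($C{\left(r,u \right)} = -5 + \left(\left(r + u\right) + r\right) = -5 + \left(u + 2 r\right) = -5 + u + 2 r$)
$g{\left(I \right)} = \frac{I}{9}$
$G = \frac{28}{51}$ ($G = \frac{509 - 117}{\left(-5 - 33 + 2 \cdot 15\right) + 722} = \frac{392}{\left(-5 - 33 + 30\right) + 722} = \frac{392}{-8 + 722} = \frac{392}{714} = 392 \cdot \frac{1}{714} = \frac{28}{51} \approx 0.54902$)
$G - g{\left(44 \right)} = \frac{28}{51} - \frac{1}{9} \cdot 44 = \frac{28}{51} - \frac{44}{9} = - \frac{664}{153}$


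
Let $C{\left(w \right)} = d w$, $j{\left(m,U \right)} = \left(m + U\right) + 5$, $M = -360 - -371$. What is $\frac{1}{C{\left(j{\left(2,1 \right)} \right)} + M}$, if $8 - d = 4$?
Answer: $\frac{1}{43} \approx 0.023256$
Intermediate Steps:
$d = 4$ ($d = 8 - 4 = 4$)
$M = 11$ ($M = -360 + 371 = 11$)
$j{\left(m,U \right)} = 5 + U + m$ ($j{\left(m,U \right)} = \left(U + m\right) + 5 = 5 + U + m$)
$C{\left(w \right)} = 4 w$
$\frac{1}{C{\left(j{\left(2,1 \right)} \right)} + M} = \frac{1}{4 \left(5 + 1 + 2\right) + 11} = \frac{1}{4 \cdot 8 + 11} = \frac{1}{32 + 11} = \frac{1}{43}$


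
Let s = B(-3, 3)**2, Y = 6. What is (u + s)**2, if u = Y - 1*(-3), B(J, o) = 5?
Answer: 1156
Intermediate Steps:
u = 9 (u = 6 - 1*(-3) = 6 + 3 = 9)
s = 25 (s = 5**2 = 25)
(u + s)**2 = (9 + 25)**2 = 34**2 = 1156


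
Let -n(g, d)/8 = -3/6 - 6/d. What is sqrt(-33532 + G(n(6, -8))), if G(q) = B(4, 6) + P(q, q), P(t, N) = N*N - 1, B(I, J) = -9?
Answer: I*sqrt(33538) ≈ 183.13*I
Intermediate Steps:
P(t, N) = -1 + N**2 (P(t, N) = N**2 - 1 = -1 + N**2)
n(g, d) = 4 + 48/d (n(g, d) = -8*(-3/6 - 6/d) = -8*(-3*1/6 - 6/d) = -8*(-1/2 - 6/d) = 4 + 48/d)
G(q) = -10 + q**2 (G(q) = -9 + (-1 + q**2) = -10 + q**2)
sqrt(-33532 + G(n(6, -8))) = sqrt(-33532 + (-10 + (4 + 48/(-8))**2)) = sqrt(-33532 + (-10 + (4 + 48*(-1/8))**2)) = sqrt(-33532 + (-10 + (4 - 6)**2)) = sqrt(-33532 + (-10 + (-2)**2)) = sqrt(-33532 + (-10 + 4)) = sqrt(-33532 - 6) = sqrt(-33538) = I*sqrt(33538)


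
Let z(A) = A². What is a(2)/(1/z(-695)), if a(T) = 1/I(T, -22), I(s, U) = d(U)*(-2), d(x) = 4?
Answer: -483025/8 ≈ -60378.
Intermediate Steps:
I(s, U) = -8 (I(s, U) = 4*(-2) = -8)
a(T) = -⅛ (a(T) = 1/(-8) = -⅛)
a(2)/(1/z(-695)) = -(-695)²/8 = -1/(8*(1/483025)) = -1/(8*1/483025) = -⅛*483025 = -483025/8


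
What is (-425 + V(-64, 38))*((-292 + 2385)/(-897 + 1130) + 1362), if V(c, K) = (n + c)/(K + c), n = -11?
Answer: -3505843025/6058 ≈ -5.7871e+5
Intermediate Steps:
V(c, K) = (-11 + c)/(K + c)
(-425 + V(-64, 38))*((-292 + 2385)/(-897 + 1130) + 1362) = (-425 + (-11 - 64)/(38 - 64))*((-292 + 2385)/(-897 + 1130) + 1362) = (-425 - 75/(-26))*(2093/233 + 1362) = (-425 - 1/26*(-75))*(2093*(1/233) + 1362) = (-425 + 75/26)*(2093/233 + 1362) = -10975/26*319439/233 = -3505843025/6058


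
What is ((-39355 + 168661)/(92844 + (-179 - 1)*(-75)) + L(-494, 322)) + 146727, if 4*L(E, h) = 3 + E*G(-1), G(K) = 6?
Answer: 646872677/4431 ≈ 1.4599e+5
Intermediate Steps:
L(E, h) = ¾ + 3*E/2 (L(E, h) = (3 + E*6)/4 = (3 + 6*E)/4 = ¾ + 3*E/2)
((-39355 + 168661)/(92844 + (-179 - 1)*(-75)) + L(-494, 322)) + 146727 = ((-39355 + 168661)/(92844 + (-179 - 1)*(-75)) + (¾ + (3/2)*(-494))) + 146727 = (129306/(92844 - 180*(-75)) + (¾ - 741)) + 146727 = (129306/(92844 + 13500) - 2961/4) + 146727 = (129306/106344 - 2961/4) + 146727 = (129306*(1/106344) - 2961/4) + 146727 = (21551/17724 - 2961/4) + 146727 = -3274660/4431 + 146727 = 646872677/4431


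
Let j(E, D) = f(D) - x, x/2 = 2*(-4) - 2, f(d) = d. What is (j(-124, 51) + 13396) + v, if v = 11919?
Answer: 25386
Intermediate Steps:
x = -20 (x = 2*(2*(-4) - 2) = 2*(-8 - 2) = 2*(-10) = -20)
j(E, D) = 20 + D (j(E, D) = D - 1*(-20) = D + 20 = 20 + D)
(j(-124, 51) + 13396) + v = ((20 + 51) + 13396) + 11919 = (71 + 13396) + 11919 = 13467 + 11919 = 25386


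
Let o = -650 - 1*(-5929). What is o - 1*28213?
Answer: -22934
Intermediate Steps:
o = 5279 (o = -650 + 5929 = 5279)
o - 1*28213 = 5279 - 1*28213 = 5279 - 28213 = -22934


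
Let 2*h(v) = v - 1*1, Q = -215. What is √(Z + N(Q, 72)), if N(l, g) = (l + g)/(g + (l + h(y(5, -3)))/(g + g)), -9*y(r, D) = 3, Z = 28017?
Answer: 3*√2887499550089/30457 ≈ 167.38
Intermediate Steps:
y(r, D) = -⅓ (y(r, D) = -⅑*3 = -⅓)
h(v) = -½ + v/2 (h(v) = (v - 1*1)/2 = (v - 1)/2 = (-1 + v)/2 = -½ + v/2)
N(l, g) = (g + l)/(g + (-⅔ + l)/(2*g)) (N(l, g) = (l + g)/(g + (l + (-½ + (½)*(-⅓)))/(g + g)) = (g + l)/(g + (l + (-½ - ⅙))/((2*g))) = (g + l)/(g + (l - ⅔)*(1/(2*g))) = (g + l)/(g + (-⅔ + l)*(1/(2*g))) = (g + l)/(g + (-⅔ + l)/(2*g)))
√(Z + N(Q, 72)) = √(28017 + 6*72*(72 - 215)/(-2 + 3*(-215) + 6*72²)) = √(28017 + 6*72*(-143)/(-2 - 645 + 6*5184)) = √(28017 + 6*72*(-143)/(-2 - 645 + 31104)) = √(28017 + 6*72*(-143)/30457) = √(28017 + 6*72*(1/30457)*(-143)) = √(28017 - 61776/30457) = √(853251993/30457) = 3*√2887499550089/30457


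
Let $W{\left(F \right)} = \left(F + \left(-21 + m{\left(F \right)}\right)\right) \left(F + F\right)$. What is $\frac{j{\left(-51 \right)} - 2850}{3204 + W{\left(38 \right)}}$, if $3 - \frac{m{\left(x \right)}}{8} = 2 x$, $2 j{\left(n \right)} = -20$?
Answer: $\frac{715}{9972} \approx 0.071701$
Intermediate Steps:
$j{\left(n \right)} = -10$ ($j{\left(n \right)} = \frac{1}{2} \left(-20\right) = -10$)
$m{\left(x \right)} = 24 - 16 x$ ($m{\left(x \right)} = 24 - 8 \cdot 2 x = 24 - 16 x$)
$W{\left(F \right)} = 2 F \left(3 - 15 F\right)$ ($W{\left(F \right)} = \left(F - \left(-3 + 16 F\right)\right) \left(F + F\right) = \left(F - \left(-3 + 16 F\right)\right) 2 F = \left(3 - 15 F\right) 2 F = 2 F \left(3 - 15 F\right)$)
$\frac{j{\left(-51 \right)} - 2850}{3204 + W{\left(38 \right)}} = \frac{-10 - 2850}{3204 + 6 \cdot 38 \left(1 - 190\right)} = - \frac{2860}{3204 + 6 \cdot 38 \left(1 - 190\right)} = - \frac{2860}{3204 + 6 \cdot 38 \left(-189\right)} = - \frac{2860}{3204 - 43092} = - \frac{2860}{-39888} = \left(-2860\right) \left(- \frac{1}{39888}\right) = \frac{715}{9972}$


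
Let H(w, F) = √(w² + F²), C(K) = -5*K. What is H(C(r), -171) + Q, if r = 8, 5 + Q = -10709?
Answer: -10714 + √30841 ≈ -10538.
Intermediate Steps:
Q = -10714 (Q = -5 - 10709 = -10714)
H(w, F) = √(F² + w²)
H(C(r), -171) + Q = √((-171)² + (-5*8)²) - 10714 = √(29241 + (-40)²) - 10714 = √(29241 + 1600) - 10714 = √30841 - 10714 = -10714 + √30841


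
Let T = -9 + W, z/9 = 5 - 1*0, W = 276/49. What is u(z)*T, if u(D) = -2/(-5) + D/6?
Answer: -2607/98 ≈ -26.602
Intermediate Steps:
W = 276/49 (W = 276*(1/49) = 276/49 ≈ 5.6327)
z = 45 (z = 9*(5 - 1*0) = 9*(5 + 0) = 9*5 = 45)
u(D) = ⅖ + D/6 (u(D) = -2*(-⅕) + D*(⅙) = ⅖ + D/6)
T = -165/49 (T = -9 + 276/49 = -165/49 ≈ -3.3673)
u(z)*T = (⅖ + (⅙)*45)*(-165/49) = (⅖ + 15/2)*(-165/49) = (79/10)*(-165/49) = -2607/98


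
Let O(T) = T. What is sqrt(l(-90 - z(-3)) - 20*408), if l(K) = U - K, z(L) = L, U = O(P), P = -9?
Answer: 3*I*sqrt(898) ≈ 89.9*I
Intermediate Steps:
U = -9
l(K) = -9 - K
sqrt(l(-90 - z(-3)) - 20*408) = sqrt((-9 - (-90 - 1*(-3))) - 20*408) = sqrt((-9 - (-90 + 3)) - 8160) = sqrt((-9 - 1*(-87)) - 8160) = sqrt((-9 + 87) - 8160) = sqrt(78 - 8160) = sqrt(-8082) = 3*I*sqrt(898)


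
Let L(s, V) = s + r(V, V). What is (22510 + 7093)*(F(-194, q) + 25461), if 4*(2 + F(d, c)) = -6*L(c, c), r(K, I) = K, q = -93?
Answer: 761922014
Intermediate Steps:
L(s, V) = V + s (L(s, V) = s + V = V + s)
F(d, c) = -2 - 3*c (F(d, c) = -2 + (-6*(c + c))/4 = -2 + (-12*c)/4 = -2 - 3*c)
(22510 + 7093)*(F(-194, q) + 25461) = (22510 + 7093)*((-2 - 3*(-93)) + 25461) = 29603*((-2 + 279) + 25461) = 29603*(277 + 25461) = 29603*25738 = 761922014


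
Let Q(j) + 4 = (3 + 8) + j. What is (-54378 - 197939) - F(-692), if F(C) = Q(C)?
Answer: -251632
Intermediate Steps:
Q(j) = 7 + j (Q(j) = -4 + ((3 + 8) + j) = -4 + (11 + j) = 7 + j)
F(C) = 7 + C
(-54378 - 197939) - F(-692) = (-54378 - 197939) - (7 - 692) = -252317 - 1*(-685) = -252317 + 685 = -251632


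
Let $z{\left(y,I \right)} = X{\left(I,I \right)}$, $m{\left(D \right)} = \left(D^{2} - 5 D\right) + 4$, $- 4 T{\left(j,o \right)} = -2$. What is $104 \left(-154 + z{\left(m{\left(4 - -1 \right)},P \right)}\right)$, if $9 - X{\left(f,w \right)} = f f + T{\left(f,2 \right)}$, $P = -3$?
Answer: $-16068$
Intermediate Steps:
$T{\left(j,o \right)} = \frac{1}{2}$ ($T{\left(j,o \right)} = \left(- \frac{1}{4}\right) \left(-2\right) = \frac{1}{2}$)
$X{\left(f,w \right)} = \frac{17}{2} - f^{2}$ ($X{\left(f,w \right)} = 9 - \left(f f + \frac{1}{2}\right) = 9 - \left(f^{2} + \frac{1}{2}\right) = 9 - \left(\frac{1}{2} + f^{2}\right) = \frac{17}{2} - f^{2}$)
$m{\left(D \right)} = 4 + D^{2} - 5 D$
$z{\left(y,I \right)} = \frac{17}{2} - I^{2}$
$104 \left(-154 + z{\left(m{\left(4 - -1 \right)},P \right)}\right) = 104 \left(-154 + \left(\frac{17}{2} - \left(-3\right)^{2}\right)\right) = 104 \left(-154 + \left(\frac{17}{2} - 9\right)\right) = 104 \left(-154 - \frac{1}{2}\right) = 104 \left(- \frac{309}{2}\right) = -16068$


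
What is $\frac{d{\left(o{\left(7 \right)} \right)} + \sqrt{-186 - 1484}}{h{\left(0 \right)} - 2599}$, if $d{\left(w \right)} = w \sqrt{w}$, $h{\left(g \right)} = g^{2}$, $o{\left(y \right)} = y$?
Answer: $- \frac{7 \sqrt{7}}{2599} - \frac{i \sqrt{1670}}{2599} \approx -0.0071259 - 0.015724 i$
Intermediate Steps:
$d{\left(w \right)} = w^{\frac{3}{2}}$
$\frac{d{\left(o{\left(7 \right)} \right)} + \sqrt{-186 - 1484}}{h{\left(0 \right)} - 2599} = \frac{7^{\frac{3}{2}} + \sqrt{-186 - 1484}}{0^{2} - 2599} = \frac{7 \sqrt{7} + \sqrt{-1670}}{0 - 2599} = \frac{7 \sqrt{7} + i \sqrt{1670}}{-2599} = \left(7 \sqrt{7} + i \sqrt{1670}\right) \left(- \frac{1}{2599}\right) = - \frac{7 \sqrt{7}}{2599} - \frac{i \sqrt{1670}}{2599}$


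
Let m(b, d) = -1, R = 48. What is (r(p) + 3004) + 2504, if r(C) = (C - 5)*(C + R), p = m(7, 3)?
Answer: 5226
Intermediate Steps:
p = -1
r(C) = (-5 + C)*(48 + C) (r(C) = (C - 5)*(C + 48) = (-5 + C)*(48 + C))
(r(p) + 3004) + 2504 = ((-240 + (-1)**2 + 43*(-1)) + 3004) + 2504 = ((-240 + 1 - 43) + 3004) + 2504 = (-282 + 3004) + 2504 = 2722 + 2504 = 5226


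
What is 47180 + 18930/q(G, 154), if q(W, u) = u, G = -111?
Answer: 3642325/77 ≈ 47303.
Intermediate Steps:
47180 + 18930/q(G, 154) = 47180 + 18930/154 = 47180 + 18930*(1/154) = 47180 + 9465/77 = 3642325/77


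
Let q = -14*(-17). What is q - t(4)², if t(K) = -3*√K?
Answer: 202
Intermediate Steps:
q = 238
q - t(4)² = 238 - (-3*√4)² = 238 - (-3*2)² = 238 - 1*(-6)² = 238 - 1*36 = 238 - 36 = 202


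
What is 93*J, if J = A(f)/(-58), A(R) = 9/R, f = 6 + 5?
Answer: -837/638 ≈ -1.3119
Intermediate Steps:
f = 11
J = -9/638 (J = (9/11)/(-58) = (9*(1/11))*(-1/58) = (9/11)*(-1/58) = -9/638 ≈ -0.014107)
93*J = 93*(-9/638) = -837/638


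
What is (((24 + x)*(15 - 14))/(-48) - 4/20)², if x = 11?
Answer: 49729/57600 ≈ 0.86335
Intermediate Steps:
(((24 + x)*(15 - 14))/(-48) - 4/20)² = (((24 + 11)*(15 - 14))/(-48) - 4/20)² = ((35*1)*(-1/48) - 4*1/20)² = (35*(-1/48) - ⅕)² = (-35/48 - ⅕)² = (-223/240)² = 49729/57600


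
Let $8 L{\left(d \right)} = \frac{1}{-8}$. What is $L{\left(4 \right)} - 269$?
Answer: $- \frac{17217}{64} \approx -269.02$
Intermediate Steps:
$L{\left(d \right)} = - \frac{1}{64}$ ($L{\left(d \right)} = \frac{1}{8 \left(-8\right)} = \frac{1}{8} \left(- \frac{1}{8}\right) = - \frac{1}{64}$)
$L{\left(4 \right)} - 269 = - \frac{1}{64} - 269 = - \frac{17217}{64}$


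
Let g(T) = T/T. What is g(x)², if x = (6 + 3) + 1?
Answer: 1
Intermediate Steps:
x = 10 (x = 9 + 1 = 10)
g(T) = 1
g(x)² = 1² = 1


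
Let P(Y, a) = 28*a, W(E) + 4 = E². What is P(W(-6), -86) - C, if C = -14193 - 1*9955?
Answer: 21740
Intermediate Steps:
W(E) = -4 + E²
C = -24148 (C = -14193 - 9955 = -24148)
P(W(-6), -86) - C = 28*(-86) - 1*(-24148) = -2408 + 24148 = 21740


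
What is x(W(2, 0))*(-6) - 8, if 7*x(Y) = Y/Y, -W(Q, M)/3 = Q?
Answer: -62/7 ≈ -8.8571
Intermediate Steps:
W(Q, M) = -3*Q
x(Y) = 1/7 (x(Y) = (Y/Y)/7 = (1/7)*1 = 1/7)
x(W(2, 0))*(-6) - 8 = (1/7)*(-6) - 8 = -6/7 - 8 = -62/7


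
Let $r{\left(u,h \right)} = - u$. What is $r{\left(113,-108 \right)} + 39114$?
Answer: $39001$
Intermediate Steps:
$r{\left(113,-108 \right)} + 39114 = \left(-1\right) 113 + 39114 = -113 + 39114 = 39001$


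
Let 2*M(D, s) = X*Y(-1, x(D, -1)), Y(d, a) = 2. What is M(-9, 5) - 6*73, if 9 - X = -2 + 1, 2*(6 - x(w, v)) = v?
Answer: -428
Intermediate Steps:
x(w, v) = 6 - v/2
X = 10 (X = 9 - (-2 + 1) = 9 - 1*(-1) = 9 + 1 = 10)
M(D, s) = 10 (M(D, s) = (10*2)/2 = (1/2)*20 = 10)
M(-9, 5) - 6*73 = 10 - 6*73 = 10 - 438 = -428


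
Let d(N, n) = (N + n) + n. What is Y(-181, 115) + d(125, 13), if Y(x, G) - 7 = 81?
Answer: 239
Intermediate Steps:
Y(x, G) = 88 (Y(x, G) = 7 + 81 = 88)
d(N, n) = N + 2*n
Y(-181, 115) + d(125, 13) = 88 + (125 + 2*13) = 88 + (125 + 26) = 88 + 151 = 239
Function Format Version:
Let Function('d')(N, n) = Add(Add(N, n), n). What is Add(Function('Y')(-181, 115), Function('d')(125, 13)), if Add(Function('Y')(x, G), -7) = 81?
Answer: 239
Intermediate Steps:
Function('Y')(x, G) = 88 (Function('Y')(x, G) = Add(7, 81) = 88)
Function('d')(N, n) = Add(N, Mul(2, n))
Add(Function('Y')(-181, 115), Function('d')(125, 13)) = Add(88, Add(125, Mul(2, 13))) = Add(88, Add(125, 26)) = Add(88, 151) = 239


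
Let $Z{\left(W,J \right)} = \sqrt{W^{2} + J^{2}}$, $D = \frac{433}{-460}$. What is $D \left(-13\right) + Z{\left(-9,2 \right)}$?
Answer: $\frac{5629}{460} + \sqrt{85} \approx 21.457$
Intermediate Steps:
$D = - \frac{433}{460}$ ($D = 433 \left(- \frac{1}{460}\right) = - \frac{433}{460} \approx -0.9413$)
$Z{\left(W,J \right)} = \sqrt{J^{2} + W^{2}}$
$D \left(-13\right) + Z{\left(-9,2 \right)} = \left(- \frac{433}{460}\right) \left(-13\right) + \sqrt{2^{2} + \left(-9\right)^{2}} = \frac{5629}{460} + \sqrt{4 + 81} = \frac{5629}{460} + \sqrt{85}$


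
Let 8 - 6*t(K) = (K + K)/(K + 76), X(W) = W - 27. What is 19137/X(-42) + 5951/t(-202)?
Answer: 24905768/3473 ≈ 7171.3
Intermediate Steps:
X(W) = -27 + W
t(K) = 4/3 - K/(3*(76 + K)) (t(K) = 4/3 - (K + K)/(6*(K + 76)) = 4/3 - 2*K/(6*(76 + K)) = 4/3 - K/(3*(76 + K)))
19137/X(-42) + 5951/t(-202) = 19137/(-27 - 42) + 5951/(((304/3 - 202)/(76 - 202))) = 19137/(-69) + 5951/((-302/3/(-126))) = 19137*(-1/69) + 5951/((-1/126*(-302/3))) = -6379/23 + 5951/(151/189) = -6379/23 + 5951*(189/151) = -6379/23 + 1124739/151 = 24905768/3473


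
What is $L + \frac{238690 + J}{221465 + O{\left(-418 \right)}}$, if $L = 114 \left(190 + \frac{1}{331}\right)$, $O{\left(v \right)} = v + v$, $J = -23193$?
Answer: $\frac{1581887271553}{73028199} \approx 21661.0$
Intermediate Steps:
$O{\left(v \right)} = 2 v$
$L = \frac{7169574}{331}$ ($L = 114 \left(190 + \frac{1}{331}\right) = 114 \cdot \frac{62891}{331} = \frac{7169574}{331} \approx 21660.0$)
$L + \frac{238690 + J}{221465 + O{\left(-418 \right)}} = \frac{7169574}{331} + \frac{238690 - 23193}{221465 + 2 \left(-418\right)} = \frac{7169574}{331} + \frac{215497}{221465 - 836} = \frac{7169574}{331} + \frac{215497}{220629} = \frac{1581887271553}{73028199}$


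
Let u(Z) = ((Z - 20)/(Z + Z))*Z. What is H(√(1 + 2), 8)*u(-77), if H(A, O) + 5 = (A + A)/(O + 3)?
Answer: 485/2 - 97*√3/11 ≈ 227.23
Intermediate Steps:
u(Z) = -10 + Z/2 (u(Z) = ((-20 + Z)/((2*Z)))*Z = ((-20 + Z)*(1/(2*Z)))*Z = ((-20 + Z)/(2*Z))*Z = -10 + Z/2)
H(A, O) = -5 + 2*A/(3 + O) (H(A, O) = -5 + (A + A)/(O + 3) = -5 + (2*A)/(3 + O) = -5 + 2*A/(3 + O))
H(√(1 + 2), 8)*u(-77) = ((-15 - 5*8 + 2*√(1 + 2))/(3 + 8))*(-10 + (½)*(-77)) = ((-15 - 40 + 2*√3)/11)*(-10 - 77/2) = ((-55 + 2*√3)/11)*(-97/2) = (-5 + 2*√3/11)*(-97/2) = 485/2 - 97*√3/11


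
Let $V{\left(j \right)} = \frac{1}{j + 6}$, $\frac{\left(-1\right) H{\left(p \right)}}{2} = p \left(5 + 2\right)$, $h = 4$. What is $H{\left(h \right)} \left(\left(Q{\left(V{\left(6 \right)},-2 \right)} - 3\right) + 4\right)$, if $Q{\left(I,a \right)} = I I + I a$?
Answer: $- \frac{847}{18} \approx -47.056$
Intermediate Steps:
$H{\left(p \right)} = - 14 p$ ($H{\left(p \right)} = - 2 p \left(5 + 2\right) = - 2 p 7 = - 2 \cdot 7 p = - 14 p$)
$V{\left(j \right)} = \frac{1}{6 + j}$
$Q{\left(I,a \right)} = I^{2} + I a$
$H{\left(h \right)} \left(\left(Q{\left(V{\left(6 \right)},-2 \right)} - 3\right) + 4\right) = \left(-14\right) 4 \left(\left(\frac{\frac{1}{6 + 6} - 2}{6 + 6} - 3\right) + 4\right) = - 56 \left(\left(\frac{\frac{1}{12} - 2}{12} - 3\right) + 4\right) = - 56 \left(\left(\frac{1}{12} \left(- \frac{23}{12}\right) - 3\right) + 4\right) = - 56 \left(\left(- \frac{23}{144} - 3\right) + 4\right) = - 56 \left(- \frac{455}{144} + 4\right) = \left(-56\right) \frac{121}{144} = - \frac{847}{18}$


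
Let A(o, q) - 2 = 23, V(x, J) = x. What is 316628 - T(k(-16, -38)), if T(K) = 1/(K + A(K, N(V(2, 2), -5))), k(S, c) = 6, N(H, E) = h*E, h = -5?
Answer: 9815467/31 ≈ 3.1663e+5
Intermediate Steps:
N(H, E) = -5*E
A(o, q) = 25 (A(o, q) = 2 + 23 = 25)
T(K) = 1/(25 + K) (T(K) = 1/(K + 25) = 1/(25 + K))
316628 - T(k(-16, -38)) = 316628 - 1/(25 + 6) = 316628 - 1/31 = 9815467/31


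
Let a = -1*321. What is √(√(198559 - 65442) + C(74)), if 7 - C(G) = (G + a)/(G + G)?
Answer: √(47471 + 5476*√133117)/74 ≈ 19.327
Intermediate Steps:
a = -321
C(G) = 7 - (-321 + G)/(2*G) (C(G) = 7 - (G - 321)/(G + G) = 7 - (-321 + G)/(2*G))
√(√(198559 - 65442) + C(74)) = √(√(198559 - 65442) + (½)*(321 + 13*74)/74) = √(√133117 + (½)*(1/74)*(321 + 962)) = √(√133117 + (½)*(1/74)*1283) = √(√133117 + 1283/148) = √(1283/148 + √133117)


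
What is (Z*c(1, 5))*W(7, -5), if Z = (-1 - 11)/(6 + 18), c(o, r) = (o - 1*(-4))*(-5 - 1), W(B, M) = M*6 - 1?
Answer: -465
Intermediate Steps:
W(B, M) = -1 + 6*M (W(B, M) = 6*M - 1 = -1 + 6*M)
c(o, r) = -24 - 6*o (c(o, r) = (o + 4)*(-6) = (4 + o)*(-6) = -24 - 6*o)
Z = -½ (Z = -12/24 = -12*1/24 = -½ ≈ -0.50000)
(Z*c(1, 5))*W(7, -5) = (-(-24 - 6*1)/2)*(-1 + 6*(-5)) = (-(-24 - 6)/2)*(-1 - 30) = -½*(-30)*(-31) = 15*(-31) = -465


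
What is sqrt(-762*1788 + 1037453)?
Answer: I*sqrt(325003) ≈ 570.09*I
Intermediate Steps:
sqrt(-762*1788 + 1037453) = sqrt(-1362456 + 1037453) = sqrt(-325003) = I*sqrt(325003)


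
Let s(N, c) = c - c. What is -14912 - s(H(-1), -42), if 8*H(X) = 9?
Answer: -14912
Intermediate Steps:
H(X) = 9/8 (H(X) = (⅛)*9 = 9/8)
s(N, c) = 0
-14912 - s(H(-1), -42) = -14912 - 1*0 = -14912 + 0 = -14912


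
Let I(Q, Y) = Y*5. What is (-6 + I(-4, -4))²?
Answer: 676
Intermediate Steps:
I(Q, Y) = 5*Y
(-6 + I(-4, -4))² = (-6 + 5*(-4))² = (-6 - 20)² = (-26)² = 676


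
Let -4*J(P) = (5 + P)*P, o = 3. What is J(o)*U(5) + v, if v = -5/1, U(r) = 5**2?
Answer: -155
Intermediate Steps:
U(r) = 25
J(P) = -P*(5 + P)/4 (J(P) = -(5 + P)*P/4 = -P*(5 + P)/4)
v = -5 (v = -5*1 = -5)
J(o)*U(5) + v = -1/4*3*(5 + 3)*25 - 5 = -1/4*3*8*25 - 5 = -6*25 - 5 = -150 - 5 = -155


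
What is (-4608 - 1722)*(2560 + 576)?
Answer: -19850880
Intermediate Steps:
(-4608 - 1722)*(2560 + 576) = -6330*3136 = -19850880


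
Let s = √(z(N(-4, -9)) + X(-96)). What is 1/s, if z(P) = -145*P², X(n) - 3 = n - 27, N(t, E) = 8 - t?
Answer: -I*√210/2100 ≈ -0.0069007*I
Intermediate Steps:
X(n) = -24 + n (X(n) = 3 + (n - 27) = 3 + (-27 + n) = -24 + n)
s = 10*I*√210 (s = √(-145*(8 - 1*(-4))² + (-24 - 96)) = √(-145*(8 + 4)² - 120) = √(-145*12² - 120) = √(-145*144 - 120) = √(-20880 - 120) = √(-21000) = 10*I*√210 ≈ 144.91*I)
1/s = 1/(10*I*√210) = -I*√210/2100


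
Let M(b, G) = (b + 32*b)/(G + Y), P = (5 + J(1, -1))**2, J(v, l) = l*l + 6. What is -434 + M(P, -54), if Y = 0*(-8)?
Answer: -522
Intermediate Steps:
J(v, l) = 6 + l**2 (J(v, l) = l**2 + 6 = 6 + l**2)
P = 144 (P = (5 + (6 + (-1)**2))**2 = (5 + (6 + 1))**2 = (5 + 7)**2 = 12**2 = 144)
Y = 0
M(b, G) = 33*b/G (M(b, G) = (b + 32*b)/(G + 0) = (33*b)/G = 33*b/G)
-434 + M(P, -54) = -434 + 33*144/(-54) = -434 + 33*144*(-1/54) = -434 - 88 = -522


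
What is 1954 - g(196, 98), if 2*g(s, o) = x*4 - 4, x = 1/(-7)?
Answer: 13694/7 ≈ 1956.3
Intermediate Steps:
x = -1/7 ≈ -0.14286
g(s, o) = -16/7 (g(s, o) = (-1/7*4 - 4)/2 = (-4/7 - 4)/2 = (1/2)*(-32/7) = -16/7)
1954 - g(196, 98) = 1954 - 1*(-16/7) = 1954 + 16/7 = 13694/7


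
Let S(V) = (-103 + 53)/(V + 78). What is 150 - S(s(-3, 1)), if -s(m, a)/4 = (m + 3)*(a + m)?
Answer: 5875/39 ≈ 150.64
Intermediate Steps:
s(m, a) = -4*(3 + m)*(a + m) (s(m, a) = -4*(m + 3)*(a + m) = -4*(3 + m)*(a + m))
S(V) = -50/(78 + V)
150 - S(s(-3, 1)) = 150 - (-50)/(78 + (-12*1 - 12*(-3) - 4*(-3)² - 4*1*(-3))) = 150 - (-50)/(78 + (-12 + 36 - 4*9 + 12)) = 150 - (-50)/(78 + (-12 + 36 - 36 + 12)) = 150 - (-50)/(78 + 0) = 150 - (-50)/78 = 150 - 1*(-25/39) = 150 + 25/39 = 5875/39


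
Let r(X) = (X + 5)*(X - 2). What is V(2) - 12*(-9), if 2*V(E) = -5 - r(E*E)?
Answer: 193/2 ≈ 96.500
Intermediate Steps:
r(X) = (-2 + X)*(5 + X) (r(X) = (5 + X)*(-2 + X) = (-2 + X)*(5 + X))
V(E) = 5/2 - 3*E**2/2 - E**4/2 (V(E) = (-5 - (-10 + (E*E)**2 + 3*(E*E)))/2 = (-5 - (-10 + (E**2)**2 + 3*E**2))/2 = (-5 - (-10 + E**4 + 3*E**2))/2 = (-5 + (10 - E**4 - 3*E**2))/2 = (5 - E**4 - 3*E**2)/2 = 5/2 - 3*E**2/2 - E**4/2)
V(2) - 12*(-9) = (5/2 - 3/2*2**2 - 1/2*2**4) - 12*(-9) = (5/2 - 3/2*4 - 1/2*16) + 108 = (5/2 - 6 - 8) + 108 = -23/2 + 108 = 193/2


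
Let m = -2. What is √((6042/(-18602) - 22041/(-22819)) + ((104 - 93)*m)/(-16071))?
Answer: 10*√617740812088544800365/310081937259 ≈ 0.80154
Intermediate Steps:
√((6042/(-18602) - 22041/(-22819)) + ((104 - 93)*m)/(-16071)) = √((6042/(-18602) - 22041/(-22819)) + ((104 - 93)*(-2))/(-16071)) = √((6042*(-1/18602) - 22041*(-1/22819)) + (11*(-2))*(-1/16071)) = √((-3021/9301 + 22041/22819) - 22*(-1/16071)) = √(136067142/212239519 + 2/1461) = √(199218573500/310081937259) = 10*√617740812088544800365/310081937259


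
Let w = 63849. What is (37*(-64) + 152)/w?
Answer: -2216/63849 ≈ -0.034707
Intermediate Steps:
(37*(-64) + 152)/w = (37*(-64) + 152)/63849 = (-2368 + 152)*(1/63849) = -2216*1/63849 = -2216/63849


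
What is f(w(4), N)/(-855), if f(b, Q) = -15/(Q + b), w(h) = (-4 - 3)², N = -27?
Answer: 1/1254 ≈ 0.00079745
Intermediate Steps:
w(h) = 49 (w(h) = (-7)² = 49)
f(w(4), N)/(-855) = -15/(-27 + 49)/(-855) = -15/22*(-1/855) = 1/1254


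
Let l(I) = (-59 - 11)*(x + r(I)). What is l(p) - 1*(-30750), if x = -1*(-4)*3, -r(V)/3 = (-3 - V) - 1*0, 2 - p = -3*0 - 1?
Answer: 28650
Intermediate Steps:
p = 3 (p = 2 - (-3*0 - 1) = 2 - (0 - 1) = 2 - 1*(-1) = 2 + 1 = 3)
r(V) = 9 + 3*V (r(V) = -3*((-3 - V) - 1*0) = -3*((-3 - V) + 0) = -3*(-3 - V) = 9 + 3*V)
x = 12 (x = 4*3 = 12)
l(I) = -1470 - 210*I (l(I) = (-59 - 11)*(12 + (9 + 3*I)) = -70*(21 + 3*I) = -1470 - 210*I)
l(p) - 1*(-30750) = (-1470 - 210*3) - 1*(-30750) = (-1470 - 630) + 30750 = -2100 + 30750 = 28650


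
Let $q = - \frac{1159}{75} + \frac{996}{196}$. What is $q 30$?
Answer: $- \frac{76232}{245} \approx -311.15$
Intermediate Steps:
$q = - \frac{38116}{3675}$ ($q = \left(-1159\right) \frac{1}{75} + 996 \cdot \frac{1}{196} = - \frac{1159}{75} + \frac{249}{49} = - \frac{38116}{3675} \approx -10.372$)
$q 30 = \left(- \frac{38116}{3675}\right) 30 = - \frac{76232}{245}$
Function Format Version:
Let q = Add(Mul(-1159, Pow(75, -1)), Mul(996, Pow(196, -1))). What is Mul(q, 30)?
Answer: Rational(-76232, 245) ≈ -311.15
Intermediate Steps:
q = Rational(-38116, 3675) (q = Add(Mul(-1159, Rational(1, 75)), Mul(996, Rational(1, 196))) = Add(Rational(-1159, 75), Rational(249, 49)) = Rational(-38116, 3675) ≈ -10.372)
Mul(q, 30) = Mul(Rational(-38116, 3675), 30) = Rational(-76232, 245)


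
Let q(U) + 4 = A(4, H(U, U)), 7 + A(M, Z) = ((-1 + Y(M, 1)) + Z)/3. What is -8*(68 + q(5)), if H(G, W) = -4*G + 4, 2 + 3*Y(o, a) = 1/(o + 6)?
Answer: -18404/45 ≈ -408.98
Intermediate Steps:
Y(o, a) = -⅔ + 1/(3*(6 + o)) (Y(o, a) = -⅔ + 1/(3*(o + 6)) = -⅔ + 1/(3*(6 + o)))
H(G, W) = 4 - 4*G
A(M, Z) = -22/3 + Z/3 + (-11 - 2*M)/(9*(6 + M)) (A(M, Z) = -7 + ((-1 + (-11 - 2*M)/(3*(6 + M))) + Z)/3 = -7 + (-1 + Z + (-11 - 2*M)/(3*(6 + M)))*(⅓) = -7 + (-⅓ + Z/3 + (-11 - 2*M)/(9*(6 + M))) = -22/3 + Z/3 + (-11 - 2*M)/(9*(6 + M)))
q(U) = -919/90 - 4*U/3 (q(U) = -4 + (-11 - 2*4 + 3*(-22 + (4 - 4*U))*(6 + 4))/(9*(6 + 4)) = -4 + (⅑)*(-11 - 8 + 3*(-18 - 4*U)*10)/10 = -4 + (⅑)*(⅒)*(-11 - 8 + (-540 - 120*U)) = -4 + (⅑)*(⅒)*(-559 - 120*U) = -4 + (-559/90 - 4*U/3) = -919/90 - 4*U/3)
-8*(68 + q(5)) = -8*(68 + (-919/90 - 4/3*5)) = -8*(68 + (-919/90 - 20/3)) = -8*(68 - 1519/90) = -8*4601/90 = -18404/45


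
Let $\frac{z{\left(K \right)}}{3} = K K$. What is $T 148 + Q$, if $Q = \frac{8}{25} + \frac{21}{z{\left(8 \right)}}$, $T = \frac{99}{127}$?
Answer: $\frac{23530449}{203200} \approx 115.8$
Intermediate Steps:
$z{\left(K \right)} = 3 K^{2}$ ($z{\left(K \right)} = 3 K K = 3 K^{2}$)
$T = \frac{99}{127}$ ($T = 99 \cdot \frac{1}{127} = \frac{99}{127} \approx 0.77953$)
$Q = \frac{687}{1600}$ ($Q = \frac{8}{25} + \frac{21}{3 \cdot 8^{2}} = 8 \cdot \frac{1}{25} + \frac{21}{3 \cdot 64} = \frac{8}{25} + \frac{21}{192} = \frac{8}{25} + 21 \cdot \frac{1}{192} = \frac{8}{25} + \frac{7}{64} = \frac{687}{1600} \approx 0.42938$)
$T 148 + Q = \frac{99}{127} \cdot 148 + \frac{687}{1600} = \frac{14652}{127} + \frac{687}{1600} = \frac{23530449}{203200}$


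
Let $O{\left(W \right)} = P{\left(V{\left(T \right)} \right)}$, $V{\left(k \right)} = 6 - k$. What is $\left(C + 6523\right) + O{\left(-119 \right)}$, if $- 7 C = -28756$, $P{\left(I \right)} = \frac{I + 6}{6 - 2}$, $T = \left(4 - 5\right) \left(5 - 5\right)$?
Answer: $10634$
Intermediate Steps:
$T = 0$ ($T = \left(-1\right) 0 = 0$)
$P{\left(I \right)} = \frac{3}{2} + \frac{I}{4}$ ($P{\left(I \right)} = \frac{6 + I}{4} = \left(6 + I\right) \frac{1}{4} = \frac{3}{2} + \frac{I}{4}$)
$O{\left(W \right)} = 3$ ($O{\left(W \right)} = \frac{3}{2} + \frac{6 - 0}{4} = \frac{3}{2} + \frac{6 + 0}{4} = \frac{3}{2} + \frac{1}{4} \cdot 6 = \frac{3}{2} + \frac{3}{2} = 3$)
$C = 4108$ ($C = \left(- \frac{1}{7}\right) \left(-28756\right) = 4108$)
$\left(C + 6523\right) + O{\left(-119 \right)} = \left(4108 + 6523\right) + 3 = 10631 + 3 = 10634$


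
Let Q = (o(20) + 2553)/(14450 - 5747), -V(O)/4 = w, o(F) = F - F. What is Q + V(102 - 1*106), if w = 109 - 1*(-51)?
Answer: -1855789/2901 ≈ -639.71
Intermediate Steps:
o(F) = 0
w = 160 (w = 109 + 51 = 160)
V(O) = -640 (V(O) = -4*160 = -640)
Q = 851/2901 (Q = (0 + 2553)/(14450 - 5747) = 2553/8703 = 2553*(1/8703) = 851/2901 ≈ 0.29335)
Q + V(102 - 1*106) = 851/2901 - 640 = -1855789/2901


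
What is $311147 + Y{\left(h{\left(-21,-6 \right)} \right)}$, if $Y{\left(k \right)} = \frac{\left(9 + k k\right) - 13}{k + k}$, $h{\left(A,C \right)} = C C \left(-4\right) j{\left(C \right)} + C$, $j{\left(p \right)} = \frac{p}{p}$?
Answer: $\frac{23330401}{75} \approx 3.1107 \cdot 10^{5}$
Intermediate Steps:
$j{\left(p \right)} = 1$
$h{\left(A,C \right)} = C - 4 C^{2}$ ($h{\left(A,C \right)} = C C \left(-4\right) 1 + C = C - 4 C 1 + C = C \left(- 4 C\right) + C = - 4 C^{2} + C = C - 4 C^{2}$)
$Y{\left(k \right)} = \frac{-4 + k^{2}}{2 k}$ ($Y{\left(k \right)} = \frac{\left(9 + k^{2}\right) - 13}{2 k} = \left(-4 + k^{2}\right) \frac{1}{2 k} = \frac{-4 + k^{2}}{2 k}$)
$311147 + Y{\left(h{\left(-21,-6 \right)} \right)} = 311147 + \left(\frac{\left(-6\right) \left(1 - -24\right)}{2} - \frac{2}{\left(-6\right) \left(1 - -24\right)}\right) = 311147 + \left(\frac{\left(-6\right) \left(1 + 24\right)}{2} - \frac{2}{\left(-6\right) \left(1 + 24\right)}\right) = 311147 + \left(\frac{\left(-6\right) 25}{2} - \frac{2}{\left(-6\right) 25}\right) = 311147 + \left(\frac{1}{2} \left(-150\right) - \frac{2}{-150}\right) = 311147 - \frac{5624}{75} = \frac{23330401}{75}$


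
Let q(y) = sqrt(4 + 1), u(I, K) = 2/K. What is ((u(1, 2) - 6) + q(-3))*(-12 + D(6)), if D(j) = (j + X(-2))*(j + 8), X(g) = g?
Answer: -220 + 44*sqrt(5) ≈ -121.61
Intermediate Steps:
q(y) = sqrt(5)
D(j) = (-2 + j)*(8 + j) (D(j) = (j - 2)*(j + 8) = (-2 + j)*(8 + j))
((u(1, 2) - 6) + q(-3))*(-12 + D(6)) = ((2/2 - 6) + sqrt(5))*(-12 + (-16 + 6**2 + 6*6)) = ((2*(1/2) - 6) + sqrt(5))*(-12 + (-16 + 36 + 36)) = ((1 - 6) + sqrt(5))*(-12 + 56) = (-5 + sqrt(5))*44 = -220 + 44*sqrt(5)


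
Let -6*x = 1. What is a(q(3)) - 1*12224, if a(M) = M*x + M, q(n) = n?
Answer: -24443/2 ≈ -12222.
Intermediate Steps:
x = -⅙ (x = -⅙*1 = -⅙ ≈ -0.16667)
a(M) = 5*M/6 (a(M) = M*(-⅙) + M = -M/6 + M = 5*M/6)
a(q(3)) - 1*12224 = (⅚)*3 - 1*12224 = 5/2 - 12224 = -24443/2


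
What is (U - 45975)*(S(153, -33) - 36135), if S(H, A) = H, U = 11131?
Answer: 1253756808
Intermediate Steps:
(U - 45975)*(S(153, -33) - 36135) = (11131 - 45975)*(153 - 36135) = -34844*(-35982) = 1253756808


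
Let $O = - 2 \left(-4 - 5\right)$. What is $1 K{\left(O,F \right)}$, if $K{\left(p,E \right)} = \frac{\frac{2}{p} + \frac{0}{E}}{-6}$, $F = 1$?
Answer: $- \frac{1}{54} \approx -0.018519$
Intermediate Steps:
$O = 18$ ($O = \left(-2\right) \left(-9\right) = 18$)
$K{\left(p,E \right)} = - \frac{1}{3 p}$ ($K{\left(p,E \right)} = \left(\frac{2}{p} + 0\right) \left(- \frac{1}{6}\right) = \frac{2}{p} \left(- \frac{1}{6}\right) = - \frac{1}{3 p}$)
$1 K{\left(O,F \right)} = 1 \left(- \frac{1}{3 \cdot 18}\right) = 1 \left(\left(- \frac{1}{3}\right) \frac{1}{18}\right) = 1 \left(- \frac{1}{54}\right) = - \frac{1}{54}$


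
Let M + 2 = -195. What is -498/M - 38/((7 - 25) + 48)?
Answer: 3727/2955 ≈ 1.2613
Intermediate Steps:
M = -197 (M = -2 - 195 = -197)
-498/M - 38/((7 - 25) + 48) = -498/(-197) - 38/((7 - 25) + 48) = -498*(-1/197) - 38/(-18 + 48) = 498/197 - 38/30 = 498/197 - 38*1/30 = 498/197 - 19/15 = 3727/2955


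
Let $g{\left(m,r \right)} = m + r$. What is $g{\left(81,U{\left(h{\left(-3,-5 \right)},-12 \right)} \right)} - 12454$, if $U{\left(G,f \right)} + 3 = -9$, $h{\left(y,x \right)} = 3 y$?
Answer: $-12385$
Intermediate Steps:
$U{\left(G,f \right)} = -12$ ($U{\left(G,f \right)} = -3 - 9 = -12$)
$g{\left(81,U{\left(h{\left(-3,-5 \right)},-12 \right)} \right)} - 12454 = \left(81 - 12\right) - 12454 = 69 - 12454 = -12385$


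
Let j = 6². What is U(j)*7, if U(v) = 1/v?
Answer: 7/36 ≈ 0.19444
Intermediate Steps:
j = 36
U(v) = 1/v
U(j)*7 = 7/36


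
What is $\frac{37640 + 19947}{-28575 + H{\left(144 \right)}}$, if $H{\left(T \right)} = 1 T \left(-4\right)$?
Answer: $- \frac{57587}{29151} \approx -1.9755$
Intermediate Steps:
$H{\left(T \right)} = - 4 T$ ($H{\left(T \right)} = T \left(-4\right) = - 4 T$)
$\frac{37640 + 19947}{-28575 + H{\left(144 \right)}} = \frac{37640 + 19947}{-28575 - 576} = \frac{57587}{-28575 - 576} = \frac{57587}{-29151} = 57587 \left(- \frac{1}{29151}\right) = - \frac{57587}{29151}$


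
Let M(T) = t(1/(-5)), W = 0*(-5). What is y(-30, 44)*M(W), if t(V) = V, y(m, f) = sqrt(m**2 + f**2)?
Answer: -2*sqrt(709)/5 ≈ -10.651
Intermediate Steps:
y(m, f) = sqrt(f**2 + m**2)
W = 0
M(T) = -1/5 (M(T) = 1/(-5) = -1/5)
y(-30, 44)*M(W) = sqrt(44**2 + (-30)**2)*(-1/5) = sqrt(1936 + 900)*(-1/5) = sqrt(2836)*(-1/5) = (2*sqrt(709))*(-1/5) = -2*sqrt(709)/5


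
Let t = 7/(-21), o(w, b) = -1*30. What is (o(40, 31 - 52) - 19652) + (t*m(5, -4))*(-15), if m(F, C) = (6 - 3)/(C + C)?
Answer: -157471/8 ≈ -19684.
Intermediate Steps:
o(w, b) = -30
t = -⅓ (t = 7*(-1/21) = -⅓ ≈ -0.33333)
m(F, C) = 3/(2*C) (m(F, C) = 3/((2*C)) = 3*(1/(2*C)) = 3/(2*C))
(o(40, 31 - 52) - 19652) + (t*m(5, -4))*(-15) = (-30 - 19652) - 1/(2*(-4))*(-15) = -19682 - (-1)/(2*4)*(-15) = -19682 - ⅓*(-3/8)*(-15) = -19682 + (⅛)*(-15) = -19682 - 15/8 = -157471/8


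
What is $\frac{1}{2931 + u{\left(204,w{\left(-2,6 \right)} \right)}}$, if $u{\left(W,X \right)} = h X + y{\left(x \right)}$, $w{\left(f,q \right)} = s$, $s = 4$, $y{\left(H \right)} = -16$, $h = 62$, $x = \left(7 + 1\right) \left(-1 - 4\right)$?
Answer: $\frac{1}{3163} \approx 0.00031616$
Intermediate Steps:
$x = -40$ ($x = 8 \left(-5\right) = -40$)
$w{\left(f,q \right)} = 4$
$u{\left(W,X \right)} = -16 + 62 X$ ($u{\left(W,X \right)} = 62 X - 16 = -16 + 62 X$)
$\frac{1}{2931 + u{\left(204,w{\left(-2,6 \right)} \right)}} = \frac{1}{2931 + \left(-16 + 62 \cdot 4\right)} = \frac{1}{2931 + \left(-16 + 248\right)} = \frac{1}{2931 + 232} = \frac{1}{3163}$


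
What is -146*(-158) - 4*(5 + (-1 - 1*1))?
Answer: 23056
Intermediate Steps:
-146*(-158) - 4*(5 + (-1 - 1*1)) = 23068 - 4*(5 + (-1 - 1)) = 23068 - 4*(5 - 2) = 23068 - 4*3 = 23068 - 12 = 23056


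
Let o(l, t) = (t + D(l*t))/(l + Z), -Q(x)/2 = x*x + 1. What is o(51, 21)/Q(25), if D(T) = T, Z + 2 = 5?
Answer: -91/5634 ≈ -0.016152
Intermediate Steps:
Z = 3 (Z = -2 + 5 = 3)
Q(x) = -2 - 2*x**2 (Q(x) = -2*(x*x + 1) = -2*(x**2 + 1) = -2*(1 + x**2) = -2 - 2*x**2)
o(l, t) = (t + l*t)/(3 + l) (o(l, t) = (t + l*t)/(l + 3) = (t + l*t)/(3 + l))
o(51, 21)/Q(25) = (21*(1 + 51)/(3 + 51))/(-2 - 2*25**2) = (21*52/54)/(-2 - 2*625) = (21*(1/54)*52)/(-2 - 1250) = (182/9)/(-1252) = (182/9)*(-1/1252) = -91/5634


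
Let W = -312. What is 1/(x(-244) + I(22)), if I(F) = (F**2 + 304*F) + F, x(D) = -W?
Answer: 1/7506 ≈ 0.00013323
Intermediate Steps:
x(D) = 312 (x(D) = -1*(-312) = 312)
I(F) = F**2 + 305*F
1/(x(-244) + I(22)) = 1/(312 + 22*(305 + 22)) = 1/(312 + 22*327) = 1/(312 + 7194) = 1/7506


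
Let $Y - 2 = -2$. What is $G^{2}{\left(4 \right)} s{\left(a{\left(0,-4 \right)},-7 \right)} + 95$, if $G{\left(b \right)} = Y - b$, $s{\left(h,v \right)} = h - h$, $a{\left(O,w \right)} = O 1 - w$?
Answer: $95$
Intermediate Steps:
$a{\left(O,w \right)} = O - w$
$Y = 0$ ($Y = 2 - 2 = 0$)
$s{\left(h,v \right)} = 0$
$G{\left(b \right)} = - b$ ($G{\left(b \right)} = 0 - b = - b$)
$G^{2}{\left(4 \right)} s{\left(a{\left(0,-4 \right)},-7 \right)} + 95 = \left(\left(-1\right) 4\right)^{2} \cdot 0 + 95 = \left(-4\right)^{2} \cdot 0 + 95 = 16 \cdot 0 + 95 = 0 + 95 = 95$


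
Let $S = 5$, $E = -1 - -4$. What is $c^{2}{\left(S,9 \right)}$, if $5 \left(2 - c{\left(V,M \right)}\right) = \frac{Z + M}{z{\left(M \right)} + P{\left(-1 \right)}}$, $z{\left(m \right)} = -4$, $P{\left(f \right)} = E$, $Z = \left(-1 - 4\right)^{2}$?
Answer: $\frac{1936}{25} \approx 77.44$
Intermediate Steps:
$Z = 25$ ($Z = \left(-5\right)^{2} = 25$)
$E = 3$ ($E = -1 + 4 = 3$)
$P{\left(f \right)} = 3$
$c{\left(V,M \right)} = 7 + \frac{M}{5}$ ($c{\left(V,M \right)} = 2 - \frac{\left(25 + M\right) \frac{1}{-4 + 3}}{5} = 2 - \frac{\left(25 + M\right) \frac{1}{-1}}{5} = 2 - \frac{\left(25 + M\right) \left(-1\right)}{5} = 2 - \frac{-25 - M}{5} = 2 + \left(5 + \frac{M}{5}\right) = 7 + \frac{M}{5}$)
$c^{2}{\left(S,9 \right)} = \left(7 + \frac{1}{5} \cdot 9\right)^{2} = \left(7 + \frac{9}{5}\right)^{2} = \left(\frac{44}{5}\right)^{2} = \frac{1936}{25}$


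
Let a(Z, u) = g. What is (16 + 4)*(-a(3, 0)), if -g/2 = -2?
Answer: -80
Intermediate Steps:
g = 4 (g = -2*(-2) = 4)
a(Z, u) = 4
(16 + 4)*(-a(3, 0)) = (16 + 4)*(-1*4) = 20*(-4) = -80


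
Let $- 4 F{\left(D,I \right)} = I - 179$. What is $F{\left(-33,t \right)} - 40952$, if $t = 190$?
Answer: $- \frac{163819}{4} \approx -40955.0$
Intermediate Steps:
$F{\left(D,I \right)} = \frac{179}{4} - \frac{I}{4}$ ($F{\left(D,I \right)} = - \frac{I - 179}{4} = - \frac{-179 + I}{4} = \frac{179}{4} - \frac{I}{4}$)
$F{\left(-33,t \right)} - 40952 = \left(\frac{179}{4} - \frac{95}{2}\right) - 40952 = - \frac{11}{4} - 40952 = - \frac{163819}{4}$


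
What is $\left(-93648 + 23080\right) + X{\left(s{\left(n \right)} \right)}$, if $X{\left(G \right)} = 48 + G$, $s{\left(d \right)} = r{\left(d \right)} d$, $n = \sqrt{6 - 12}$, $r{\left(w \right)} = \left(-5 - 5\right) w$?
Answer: $-70460$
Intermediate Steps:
$r{\left(w \right)} = - 10 w$
$n = i \sqrt{6}$ ($n = \sqrt{-6} = i \sqrt{6} \approx 2.4495 i$)
$s{\left(d \right)} = - 10 d^{2}$ ($s{\left(d \right)} = - 10 d d = - 10 d^{2}$)
$\left(-93648 + 23080\right) + X{\left(s{\left(n \right)} \right)} = \left(-93648 + 23080\right) - \left(-48 + 10 \left(i \sqrt{6}\right)^{2}\right) = -70568 + \left(48 - -60\right) = -70568 + \left(48 + 60\right) = -70568 + 108 = -70460$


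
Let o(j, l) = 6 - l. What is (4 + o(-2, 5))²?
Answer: 25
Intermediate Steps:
(4 + o(-2, 5))² = (4 + (6 - 1*5))² = (4 + (6 - 5))² = (4 + 1)² = 5² = 25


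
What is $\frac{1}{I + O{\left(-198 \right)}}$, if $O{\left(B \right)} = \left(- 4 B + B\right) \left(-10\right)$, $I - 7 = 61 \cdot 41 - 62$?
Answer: $- \frac{1}{3494} \approx -0.0002862$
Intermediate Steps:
$I = 2446$ ($I = 7 + \left(61 \cdot 41 - 62\right) = 7 + \left(2501 - 62\right) = 7 + 2439 = 2446$)
$O{\left(B \right)} = 30 B$ ($O{\left(B \right)} = - 3 B \left(-10\right) = 30 B$)
$\frac{1}{I + O{\left(-198 \right)}} = \frac{1}{2446 + 30 \left(-198\right)} = \frac{1}{2446 - 5940} = \frac{1}{-3494} = - \frac{1}{3494}$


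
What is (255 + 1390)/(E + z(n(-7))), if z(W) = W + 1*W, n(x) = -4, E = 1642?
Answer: 1645/1634 ≈ 1.0067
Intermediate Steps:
z(W) = 2*W (z(W) = W + W = 2*W)
(255 + 1390)/(E + z(n(-7))) = (255 + 1390)/(1642 + 2*(-4)) = 1645/(1642 - 8) = 1645/1634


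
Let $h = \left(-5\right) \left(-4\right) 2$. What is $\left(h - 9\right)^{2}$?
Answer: $961$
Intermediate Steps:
$h = 40$ ($h = 20 \cdot 2 = 40$)
$\left(h - 9\right)^{2} = \left(40 - 9\right)^{2} = 31^{2} = 961$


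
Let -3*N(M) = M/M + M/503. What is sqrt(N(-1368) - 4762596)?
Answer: I*sqrt(10844815556991)/1509 ≈ 2182.3*I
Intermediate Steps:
N(M) = -1/3 - M/1509 (N(M) = -(M/M + M/503)/3 = -(1 + M*(1/503))/3 = -(1 + M/503)/3 = -1/3 - M/1509)
sqrt(N(-1368) - 4762596) = sqrt((-1/3 - 1/1509*(-1368)) - 4762596) = sqrt((-1/3 + 456/503) - 4762596) = sqrt(865/1509 - 4762596) = sqrt(-7186756499/1509) = I*sqrt(10844815556991)/1509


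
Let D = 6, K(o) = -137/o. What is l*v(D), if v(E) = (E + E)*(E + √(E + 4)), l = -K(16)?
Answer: 1233/2 + 411*√10/4 ≈ 941.42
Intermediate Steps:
l = 137/16 (l = -(-137)/16 = -1*(-137/16) = 137/16 ≈ 8.5625)
v(E) = 2*E*(E + √(4 + E)) (v(E) = (2*E)*(E + √(4 + E)) = 2*E*(E + √(4 + E)))
l*v(D) = 137*(2*6*(6 + √(4 + 6)))/16 = 137*(2*6*(6 + √10))/16 = 137*(72 + 12*√10)/16 = 1233/2 + 411*√10/4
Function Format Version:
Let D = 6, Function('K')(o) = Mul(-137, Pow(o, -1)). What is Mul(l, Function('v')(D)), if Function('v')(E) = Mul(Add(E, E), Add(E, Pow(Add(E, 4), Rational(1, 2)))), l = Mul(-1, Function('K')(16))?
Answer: Add(Rational(1233, 2), Mul(Rational(411, 4), Pow(10, Rational(1, 2)))) ≈ 941.42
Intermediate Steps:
l = Rational(137, 16) (l = Mul(-1, Mul(-137, Pow(16, -1))) = Mul(-1, Mul(-137, Rational(1, 16))) = Mul(-1, Rational(-137, 16)) = Rational(137, 16) ≈ 8.5625)
Function('v')(E) = Mul(2, E, Add(E, Pow(Add(4, E), Rational(1, 2)))) (Function('v')(E) = Mul(Mul(2, E), Add(E, Pow(Add(4, E), Rational(1, 2)))) = Mul(2, E, Add(E, Pow(Add(4, E), Rational(1, 2)))))
Mul(l, Function('v')(D)) = Mul(Rational(137, 16), Mul(2, 6, Add(6, Pow(Add(4, 6), Rational(1, 2))))) = Mul(Rational(137, 16), Mul(2, 6, Add(6, Pow(10, Rational(1, 2))))) = Mul(Rational(137, 16), Add(72, Mul(12, Pow(10, Rational(1, 2))))) = Add(Rational(1233, 2), Mul(Rational(411, 4), Pow(10, Rational(1, 2))))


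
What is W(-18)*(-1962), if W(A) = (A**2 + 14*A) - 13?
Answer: -115758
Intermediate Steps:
W(A) = -13 + A**2 + 14*A
W(-18)*(-1962) = (-13 + (-18)**2 + 14*(-18))*(-1962) = (-13 + 324 - 252)*(-1962) = 59*(-1962) = -115758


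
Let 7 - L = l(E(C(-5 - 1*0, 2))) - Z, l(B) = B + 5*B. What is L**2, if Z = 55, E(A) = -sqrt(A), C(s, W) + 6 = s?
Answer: 3448 + 744*I*sqrt(11) ≈ 3448.0 + 2467.6*I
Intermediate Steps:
C(s, W) = -6 + s
l(B) = 6*B
L = 62 + 6*I*sqrt(11) (L = 7 - (6*(-sqrt(-6 + (-5 - 1*0))) - 1*55) = 7 - (6*(-sqrt(-6 + (-5 + 0))) - 55) = 7 - (6*(-sqrt(-6 - 5)) - 55) = 7 - (6*(-sqrt(-11)) - 55) = 7 - (6*(-I*sqrt(11)) - 55) = 7 - (-6*I*sqrt(11) - 55) = 7 - (-55 - 6*I*sqrt(11)) = 7 + (55 + 6*I*sqrt(11)) = 62 + 6*I*sqrt(11) ≈ 62.0 + 19.9*I)
L**2 = (62 + 6*I*sqrt(11))**2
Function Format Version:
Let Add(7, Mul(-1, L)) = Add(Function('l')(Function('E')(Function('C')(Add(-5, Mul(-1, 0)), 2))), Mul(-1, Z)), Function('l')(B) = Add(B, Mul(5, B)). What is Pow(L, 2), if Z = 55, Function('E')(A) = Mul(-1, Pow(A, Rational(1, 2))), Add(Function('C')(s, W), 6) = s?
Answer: Add(3448, Mul(744, I, Pow(11, Rational(1, 2)))) ≈ Add(3448.0, Mul(2467.6, I))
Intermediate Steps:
Function('C')(s, W) = Add(-6, s)
Function('l')(B) = Mul(6, B)
L = Add(62, Mul(6, I, Pow(11, Rational(1, 2)))) (L = Add(7, Mul(-1, Add(Mul(6, Mul(-1, Pow(Add(-6, Add(-5, Mul(-1, 0))), Rational(1, 2)))), Mul(-1, 55)))) = Add(7, Mul(-1, Add(Mul(6, Mul(-1, Pow(Add(-6, Add(-5, 0)), Rational(1, 2)))), -55))) = Add(7, Mul(-1, Add(Mul(6, Mul(-1, Pow(Add(-6, -5), Rational(1, 2)))), -55))) = Add(7, Mul(-1, Add(Mul(6, Mul(-1, Pow(-11, Rational(1, 2)))), -55))) = Add(7, Mul(-1, Add(Mul(6, Mul(-1, Mul(I, Pow(11, Rational(1, 2))))), -55))) = Add(7, Mul(-1, Add(Mul(6, Mul(-1, I, Pow(11, Rational(1, 2)))), -55))) = Add(7, Mul(-1, Add(Mul(-6, I, Pow(11, Rational(1, 2))), -55))) = Add(7, Mul(-1, Add(-55, Mul(-6, I, Pow(11, Rational(1, 2)))))) = Add(7, Add(55, Mul(6, I, Pow(11, Rational(1, 2))))) = Add(62, Mul(6, I, Pow(11, Rational(1, 2)))) ≈ Add(62.000, Mul(19.900, I)))
Pow(L, 2) = Pow(Add(62, Mul(6, I, Pow(11, Rational(1, 2)))), 2)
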